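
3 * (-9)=-27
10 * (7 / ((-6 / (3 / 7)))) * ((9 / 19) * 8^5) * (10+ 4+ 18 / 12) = -1202930.53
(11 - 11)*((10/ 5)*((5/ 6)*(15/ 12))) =0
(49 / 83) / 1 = 49 / 83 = 0.59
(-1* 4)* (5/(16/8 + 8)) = -2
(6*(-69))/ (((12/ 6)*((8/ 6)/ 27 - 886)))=16767/ 71762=0.23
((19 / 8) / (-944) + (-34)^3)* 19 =-5639652713 / 7552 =-746776.05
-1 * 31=-31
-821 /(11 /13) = -10673 /11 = -970.27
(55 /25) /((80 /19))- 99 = -39391 /400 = -98.48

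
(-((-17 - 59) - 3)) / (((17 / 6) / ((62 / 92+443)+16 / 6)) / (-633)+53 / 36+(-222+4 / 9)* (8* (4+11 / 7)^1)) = -258735217860 / 32337236505689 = -0.01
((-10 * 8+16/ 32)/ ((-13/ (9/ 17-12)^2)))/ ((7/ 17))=465075/ 238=1954.10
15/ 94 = 0.16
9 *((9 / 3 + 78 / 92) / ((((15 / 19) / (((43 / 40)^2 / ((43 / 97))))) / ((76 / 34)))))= 799543161 / 3128000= 255.61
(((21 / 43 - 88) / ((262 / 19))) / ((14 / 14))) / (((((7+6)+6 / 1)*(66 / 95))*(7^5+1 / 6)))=-357485 / 12497069618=-0.00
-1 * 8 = -8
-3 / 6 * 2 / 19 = -1 / 19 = -0.05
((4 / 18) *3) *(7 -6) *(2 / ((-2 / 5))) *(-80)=266.67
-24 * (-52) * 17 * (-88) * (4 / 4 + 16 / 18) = -10579712 / 3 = -3526570.67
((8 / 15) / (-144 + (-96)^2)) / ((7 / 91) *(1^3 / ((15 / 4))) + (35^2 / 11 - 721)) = -143 / 1482847884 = -0.00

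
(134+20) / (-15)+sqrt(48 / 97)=-9.56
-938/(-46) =469/23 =20.39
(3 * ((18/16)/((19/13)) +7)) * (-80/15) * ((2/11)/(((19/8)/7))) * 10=-2645440/3971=-666.19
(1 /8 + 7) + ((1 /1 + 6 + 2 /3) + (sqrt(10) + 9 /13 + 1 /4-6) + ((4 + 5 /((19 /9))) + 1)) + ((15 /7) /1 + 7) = sqrt(10) + 1089073 /41496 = 29.41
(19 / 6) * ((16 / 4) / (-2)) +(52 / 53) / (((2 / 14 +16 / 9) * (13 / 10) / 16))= -887 / 19239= -0.05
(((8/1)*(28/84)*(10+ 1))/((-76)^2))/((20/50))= 55/4332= 0.01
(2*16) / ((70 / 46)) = 21.03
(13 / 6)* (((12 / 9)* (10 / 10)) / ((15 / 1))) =26 / 135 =0.19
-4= -4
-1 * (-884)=884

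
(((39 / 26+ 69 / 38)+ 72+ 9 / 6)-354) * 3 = -31599 / 38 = -831.55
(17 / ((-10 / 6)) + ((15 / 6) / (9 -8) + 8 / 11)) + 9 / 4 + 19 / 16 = -3111 / 880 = -3.54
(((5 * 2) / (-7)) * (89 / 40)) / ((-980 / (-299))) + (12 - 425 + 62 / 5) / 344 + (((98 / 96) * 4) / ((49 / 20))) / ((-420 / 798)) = -18764233 / 3539760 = -5.30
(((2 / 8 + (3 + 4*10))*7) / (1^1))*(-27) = -32697 / 4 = -8174.25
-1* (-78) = 78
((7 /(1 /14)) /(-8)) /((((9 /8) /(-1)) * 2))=49 /9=5.44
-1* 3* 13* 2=-78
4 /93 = 0.04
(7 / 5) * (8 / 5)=2.24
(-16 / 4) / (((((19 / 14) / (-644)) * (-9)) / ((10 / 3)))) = -360640 / 513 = -703.00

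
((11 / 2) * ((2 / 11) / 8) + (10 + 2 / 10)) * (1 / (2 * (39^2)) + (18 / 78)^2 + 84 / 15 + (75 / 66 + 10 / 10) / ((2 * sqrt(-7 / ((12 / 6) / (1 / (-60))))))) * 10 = 2773 * sqrt(210) / 88 + 35514283 / 60840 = 1040.38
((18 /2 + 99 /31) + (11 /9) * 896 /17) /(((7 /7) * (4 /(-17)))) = -181685 /558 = -325.60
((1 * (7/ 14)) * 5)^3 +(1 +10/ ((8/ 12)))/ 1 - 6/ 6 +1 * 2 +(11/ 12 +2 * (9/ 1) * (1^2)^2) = 1237/ 24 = 51.54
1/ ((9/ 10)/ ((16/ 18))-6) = -80/ 399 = -0.20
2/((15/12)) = 8/5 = 1.60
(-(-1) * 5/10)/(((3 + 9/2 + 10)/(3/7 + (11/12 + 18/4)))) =491/2940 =0.17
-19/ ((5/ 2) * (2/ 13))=-247/ 5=-49.40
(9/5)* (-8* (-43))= 3096/5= 619.20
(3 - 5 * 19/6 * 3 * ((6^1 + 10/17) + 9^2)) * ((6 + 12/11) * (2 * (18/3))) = -66153204/187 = -353760.45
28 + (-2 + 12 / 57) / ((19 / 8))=9836 / 361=27.25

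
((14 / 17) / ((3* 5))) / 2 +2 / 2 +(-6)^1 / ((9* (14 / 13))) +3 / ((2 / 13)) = 23691 / 1190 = 19.91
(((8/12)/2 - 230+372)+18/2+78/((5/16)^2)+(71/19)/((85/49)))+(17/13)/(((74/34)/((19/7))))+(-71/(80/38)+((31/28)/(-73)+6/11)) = 920.64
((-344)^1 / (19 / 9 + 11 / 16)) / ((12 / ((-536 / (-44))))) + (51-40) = -504389 / 4433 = -113.78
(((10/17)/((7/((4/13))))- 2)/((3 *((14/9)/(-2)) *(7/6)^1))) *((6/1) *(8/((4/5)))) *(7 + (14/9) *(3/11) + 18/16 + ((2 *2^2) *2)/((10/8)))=774582966/833833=928.94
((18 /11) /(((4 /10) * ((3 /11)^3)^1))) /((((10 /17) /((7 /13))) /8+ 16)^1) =287980 /23043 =12.50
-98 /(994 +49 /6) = -84 /859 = -0.10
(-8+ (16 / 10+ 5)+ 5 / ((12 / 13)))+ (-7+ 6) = 181 / 60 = 3.02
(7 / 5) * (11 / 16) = 0.96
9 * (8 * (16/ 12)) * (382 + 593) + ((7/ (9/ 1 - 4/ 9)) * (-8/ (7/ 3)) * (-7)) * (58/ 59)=60758928/ 649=93619.30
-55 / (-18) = 55 / 18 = 3.06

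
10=10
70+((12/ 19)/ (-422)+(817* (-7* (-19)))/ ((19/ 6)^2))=43722148/ 4009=10906.00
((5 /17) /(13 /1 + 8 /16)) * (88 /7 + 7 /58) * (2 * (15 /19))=257650 /590121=0.44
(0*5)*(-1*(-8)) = 0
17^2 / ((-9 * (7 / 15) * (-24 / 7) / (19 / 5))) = 5491 / 72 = 76.26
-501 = -501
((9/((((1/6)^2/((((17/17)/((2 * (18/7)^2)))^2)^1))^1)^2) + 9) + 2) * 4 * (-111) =-6365731045/1259712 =-5053.32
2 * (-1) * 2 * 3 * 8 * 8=-768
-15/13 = -1.15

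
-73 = -73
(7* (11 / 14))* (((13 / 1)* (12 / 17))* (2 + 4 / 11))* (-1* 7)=-14196 / 17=-835.06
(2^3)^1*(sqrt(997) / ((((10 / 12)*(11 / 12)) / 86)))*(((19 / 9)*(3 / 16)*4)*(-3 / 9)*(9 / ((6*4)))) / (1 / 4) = -39216*sqrt(997) / 55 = -22513.77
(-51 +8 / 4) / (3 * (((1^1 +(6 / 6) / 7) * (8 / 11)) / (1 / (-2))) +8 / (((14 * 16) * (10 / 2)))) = 9.84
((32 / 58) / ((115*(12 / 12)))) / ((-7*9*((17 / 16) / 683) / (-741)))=36.27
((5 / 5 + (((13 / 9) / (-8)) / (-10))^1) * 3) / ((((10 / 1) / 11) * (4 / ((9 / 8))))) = 24189 / 25600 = 0.94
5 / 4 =1.25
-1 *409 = -409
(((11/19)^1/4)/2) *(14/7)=11/76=0.14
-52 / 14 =-26 / 7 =-3.71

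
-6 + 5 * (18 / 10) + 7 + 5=15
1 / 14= 0.07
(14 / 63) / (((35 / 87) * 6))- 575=-181096 / 315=-574.91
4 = 4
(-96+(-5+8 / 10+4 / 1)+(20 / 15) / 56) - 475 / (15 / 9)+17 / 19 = -1517323 / 3990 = -380.28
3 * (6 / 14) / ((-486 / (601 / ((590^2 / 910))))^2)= 427300783 / 31800802208400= 0.00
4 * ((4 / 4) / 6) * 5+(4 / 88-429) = -28091 / 66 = -425.62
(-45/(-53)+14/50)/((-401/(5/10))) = -748/531325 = -0.00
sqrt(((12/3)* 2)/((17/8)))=8* sqrt(17)/17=1.94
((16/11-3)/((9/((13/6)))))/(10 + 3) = -17/594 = -0.03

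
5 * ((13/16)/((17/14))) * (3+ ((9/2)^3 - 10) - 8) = 277095/1088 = 254.68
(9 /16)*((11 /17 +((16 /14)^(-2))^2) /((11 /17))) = 1.07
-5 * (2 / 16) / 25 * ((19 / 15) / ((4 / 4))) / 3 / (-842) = 19 / 1515600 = 0.00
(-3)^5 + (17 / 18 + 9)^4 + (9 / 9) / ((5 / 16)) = 5007262181 / 524880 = 9539.82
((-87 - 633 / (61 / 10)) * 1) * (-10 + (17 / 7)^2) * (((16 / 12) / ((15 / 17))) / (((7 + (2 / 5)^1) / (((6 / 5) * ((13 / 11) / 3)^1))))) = 459490824 / 6082615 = 75.54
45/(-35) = -9/7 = -1.29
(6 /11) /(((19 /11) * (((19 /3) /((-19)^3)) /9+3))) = 1539 /14620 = 0.11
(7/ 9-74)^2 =434281/ 81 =5361.49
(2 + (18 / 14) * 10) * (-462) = -6864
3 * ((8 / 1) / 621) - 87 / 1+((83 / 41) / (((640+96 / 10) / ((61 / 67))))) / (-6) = -321220807247 / 3693813984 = -86.96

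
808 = 808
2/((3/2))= 4/3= 1.33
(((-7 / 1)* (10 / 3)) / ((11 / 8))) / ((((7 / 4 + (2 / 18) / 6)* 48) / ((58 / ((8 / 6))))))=-18270 / 2101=-8.70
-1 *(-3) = 3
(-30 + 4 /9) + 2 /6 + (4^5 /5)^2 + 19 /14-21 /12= 264054577 /6300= 41913.42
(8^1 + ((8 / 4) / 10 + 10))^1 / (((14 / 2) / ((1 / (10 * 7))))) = 13 / 350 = 0.04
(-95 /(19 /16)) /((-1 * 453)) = 80 /453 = 0.18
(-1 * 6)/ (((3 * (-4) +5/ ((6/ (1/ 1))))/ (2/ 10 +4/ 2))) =396/ 335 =1.18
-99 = -99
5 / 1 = 5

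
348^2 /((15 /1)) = 40368 /5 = 8073.60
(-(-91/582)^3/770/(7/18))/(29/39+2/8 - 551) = -199927/8613908168030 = -0.00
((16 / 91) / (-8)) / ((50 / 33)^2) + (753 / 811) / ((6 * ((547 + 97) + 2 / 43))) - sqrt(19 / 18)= -sqrt(38) / 6 - 23844907351 / 2554806117500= -1.04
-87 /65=-1.34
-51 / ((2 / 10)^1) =-255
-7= -7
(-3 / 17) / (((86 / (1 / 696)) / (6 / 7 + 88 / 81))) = -0.00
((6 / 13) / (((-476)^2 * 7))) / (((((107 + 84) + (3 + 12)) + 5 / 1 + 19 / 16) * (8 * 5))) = 3 / 87499402900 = 0.00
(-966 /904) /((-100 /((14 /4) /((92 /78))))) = 5733 /180800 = 0.03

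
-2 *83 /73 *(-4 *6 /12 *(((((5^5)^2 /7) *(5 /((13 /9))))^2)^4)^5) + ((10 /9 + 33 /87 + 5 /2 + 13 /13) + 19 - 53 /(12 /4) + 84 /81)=2706650165536259806444581924673651047720223890662596344699314665978011539070944252821935358000995852616323001951120395540506599174569603039156066454404913557252320178102292106986093098949062883243794196551675254689735839322851229354325881961515276783600347241789926752619040735582427065616882401644539132934653530623493110691347798040436125176195560071 /262887726568544426934528290754837976416825887409942140681131381643355081299191943118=10295840741087383183853500000000000000000000000000000000000000000000000000000000000000000000000000000000000000000000000000000000000000000000000000000000000000000000000000000000000000000000000000000000000000000000000000000000000000000000000000000000000000000000000000000.00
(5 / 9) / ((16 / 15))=25 / 48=0.52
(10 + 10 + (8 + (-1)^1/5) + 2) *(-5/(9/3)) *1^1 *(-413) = 61537/3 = 20512.33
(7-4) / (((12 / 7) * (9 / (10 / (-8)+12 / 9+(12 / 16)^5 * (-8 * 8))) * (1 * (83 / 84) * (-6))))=35525 / 71712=0.50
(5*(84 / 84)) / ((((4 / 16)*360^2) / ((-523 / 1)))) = -523 / 6480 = -0.08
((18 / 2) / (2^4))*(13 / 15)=39 / 80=0.49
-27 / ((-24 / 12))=27 / 2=13.50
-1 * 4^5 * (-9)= 9216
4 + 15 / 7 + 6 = 85 / 7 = 12.14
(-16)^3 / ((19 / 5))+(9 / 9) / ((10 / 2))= -102381 / 95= -1077.69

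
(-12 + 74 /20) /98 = -83 /980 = -0.08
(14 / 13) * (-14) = -15.08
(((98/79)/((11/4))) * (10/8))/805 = 14/19987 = 0.00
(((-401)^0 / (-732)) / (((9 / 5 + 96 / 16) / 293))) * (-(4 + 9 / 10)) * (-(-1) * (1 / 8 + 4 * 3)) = 1392629 / 456768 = 3.05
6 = 6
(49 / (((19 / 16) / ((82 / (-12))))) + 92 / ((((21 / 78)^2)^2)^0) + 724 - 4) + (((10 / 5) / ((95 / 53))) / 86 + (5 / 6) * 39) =562.55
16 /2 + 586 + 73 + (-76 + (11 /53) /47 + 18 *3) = 645.00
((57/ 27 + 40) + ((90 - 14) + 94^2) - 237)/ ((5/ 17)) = 1333718/ 45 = 29638.18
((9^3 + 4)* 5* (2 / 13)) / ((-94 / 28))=-102620 / 611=-167.95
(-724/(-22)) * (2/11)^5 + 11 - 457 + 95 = -621806327/1771561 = -350.99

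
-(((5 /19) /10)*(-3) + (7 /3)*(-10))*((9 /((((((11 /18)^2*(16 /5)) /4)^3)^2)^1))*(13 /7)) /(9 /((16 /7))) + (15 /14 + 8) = 816674480133815944411 /5843753637454502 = 139751.70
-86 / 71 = -1.21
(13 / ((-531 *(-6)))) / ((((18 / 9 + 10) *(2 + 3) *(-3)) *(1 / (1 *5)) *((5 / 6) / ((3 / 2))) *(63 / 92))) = -299 / 1003590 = -0.00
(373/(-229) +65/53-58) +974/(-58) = -26466789/351973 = -75.20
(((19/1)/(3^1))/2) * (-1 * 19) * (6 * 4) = -1444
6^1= 6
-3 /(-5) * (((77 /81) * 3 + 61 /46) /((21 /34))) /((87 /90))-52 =-2008666 /42021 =-47.80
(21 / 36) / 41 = 7 / 492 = 0.01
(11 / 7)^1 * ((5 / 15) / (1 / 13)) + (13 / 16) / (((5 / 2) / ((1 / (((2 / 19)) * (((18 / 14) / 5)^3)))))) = 15382159 / 81648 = 188.40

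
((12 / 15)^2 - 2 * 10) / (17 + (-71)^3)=242 / 4473675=0.00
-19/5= -3.80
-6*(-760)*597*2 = 5444640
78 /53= 1.47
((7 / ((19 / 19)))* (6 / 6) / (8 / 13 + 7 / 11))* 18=18018 / 179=100.66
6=6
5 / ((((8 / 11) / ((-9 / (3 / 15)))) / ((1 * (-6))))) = 7425 / 4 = 1856.25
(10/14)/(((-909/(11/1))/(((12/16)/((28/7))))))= -55/33936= -0.00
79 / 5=15.80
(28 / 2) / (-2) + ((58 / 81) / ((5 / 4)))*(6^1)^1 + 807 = 108464 / 135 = 803.44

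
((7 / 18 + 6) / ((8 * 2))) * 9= 3.59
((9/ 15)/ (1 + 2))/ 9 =1/ 45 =0.02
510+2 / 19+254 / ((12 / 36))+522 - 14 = 1780.11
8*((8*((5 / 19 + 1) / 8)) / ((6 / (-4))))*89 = -11392 / 19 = -599.58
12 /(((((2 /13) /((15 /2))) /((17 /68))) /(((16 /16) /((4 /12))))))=1755 /4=438.75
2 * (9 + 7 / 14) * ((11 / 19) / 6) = 11 / 6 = 1.83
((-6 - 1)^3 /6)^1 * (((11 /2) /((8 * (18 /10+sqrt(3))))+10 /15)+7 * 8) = -2035705 /576+94325 * sqrt(3) /576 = -3250.57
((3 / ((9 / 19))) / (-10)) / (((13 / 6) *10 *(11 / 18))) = -171 / 3575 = -0.05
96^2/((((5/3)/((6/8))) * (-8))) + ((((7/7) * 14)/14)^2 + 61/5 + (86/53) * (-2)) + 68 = -116718/265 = -440.45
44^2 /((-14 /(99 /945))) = -10648 /735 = -14.49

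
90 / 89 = 1.01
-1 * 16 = -16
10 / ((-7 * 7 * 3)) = -10 / 147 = -0.07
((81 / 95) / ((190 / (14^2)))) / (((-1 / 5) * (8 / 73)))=-289737 / 7220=-40.13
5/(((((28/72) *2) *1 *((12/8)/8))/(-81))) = -19440/7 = -2777.14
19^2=361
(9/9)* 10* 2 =20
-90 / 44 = -45 / 22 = -2.05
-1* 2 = -2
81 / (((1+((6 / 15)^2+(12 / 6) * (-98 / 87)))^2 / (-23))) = -8813154375 / 5650129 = -1559.81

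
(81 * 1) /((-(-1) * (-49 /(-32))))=2592 /49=52.90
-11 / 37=-0.30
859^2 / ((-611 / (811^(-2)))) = -737881 / 401867531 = -0.00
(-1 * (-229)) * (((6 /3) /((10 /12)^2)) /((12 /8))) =10992 /25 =439.68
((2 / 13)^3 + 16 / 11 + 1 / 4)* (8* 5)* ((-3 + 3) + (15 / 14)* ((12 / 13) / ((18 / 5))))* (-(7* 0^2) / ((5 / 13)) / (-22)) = 0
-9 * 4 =-36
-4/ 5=-0.80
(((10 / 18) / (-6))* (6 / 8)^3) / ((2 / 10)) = -25 / 128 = -0.20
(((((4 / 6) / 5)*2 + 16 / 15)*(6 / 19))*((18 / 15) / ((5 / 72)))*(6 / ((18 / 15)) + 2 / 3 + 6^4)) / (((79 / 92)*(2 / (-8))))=-331094016 / 7505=-44116.46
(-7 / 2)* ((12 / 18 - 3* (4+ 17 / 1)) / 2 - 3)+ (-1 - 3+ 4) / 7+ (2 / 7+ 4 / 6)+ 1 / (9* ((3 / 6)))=30431 / 252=120.76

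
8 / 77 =0.10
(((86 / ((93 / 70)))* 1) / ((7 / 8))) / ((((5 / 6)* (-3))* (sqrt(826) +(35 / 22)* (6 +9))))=1513600 / 549847 - 1331968* sqrt(826) / 11546787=-0.56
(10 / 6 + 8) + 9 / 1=56 / 3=18.67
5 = 5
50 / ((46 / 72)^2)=64800 / 529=122.50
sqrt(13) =3.61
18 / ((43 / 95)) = 1710 / 43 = 39.77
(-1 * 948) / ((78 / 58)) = -9164 / 13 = -704.92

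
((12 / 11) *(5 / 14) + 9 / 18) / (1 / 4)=274 / 77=3.56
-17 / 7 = -2.43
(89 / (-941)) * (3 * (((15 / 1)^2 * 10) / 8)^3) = -380162109375 / 60224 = -6312468.61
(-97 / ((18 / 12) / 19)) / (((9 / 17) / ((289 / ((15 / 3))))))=-18109318 / 135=-134143.10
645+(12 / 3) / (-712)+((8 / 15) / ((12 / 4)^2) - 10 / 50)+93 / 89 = 15520943 / 24030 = 645.90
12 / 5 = 2.40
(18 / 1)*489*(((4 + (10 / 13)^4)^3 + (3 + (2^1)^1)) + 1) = 18111786540761603340 / 23298085122481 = 777393.78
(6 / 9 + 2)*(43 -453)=-3280 / 3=-1093.33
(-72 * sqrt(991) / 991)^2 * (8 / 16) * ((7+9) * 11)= 456192 / 991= 460.34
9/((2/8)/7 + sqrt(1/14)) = -252/55 + 504 * sqrt(14)/55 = 29.71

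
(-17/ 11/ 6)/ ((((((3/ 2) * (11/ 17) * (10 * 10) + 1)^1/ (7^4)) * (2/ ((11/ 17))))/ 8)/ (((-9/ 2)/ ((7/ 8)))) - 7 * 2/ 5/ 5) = 0.46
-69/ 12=-23/ 4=-5.75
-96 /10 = -48 /5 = -9.60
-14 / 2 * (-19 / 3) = 133 / 3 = 44.33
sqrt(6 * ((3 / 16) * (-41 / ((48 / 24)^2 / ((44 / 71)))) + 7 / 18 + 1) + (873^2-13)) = sqrt(553223914662) / 852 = 872.99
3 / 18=1 / 6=0.17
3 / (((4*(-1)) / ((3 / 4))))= -0.56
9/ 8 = 1.12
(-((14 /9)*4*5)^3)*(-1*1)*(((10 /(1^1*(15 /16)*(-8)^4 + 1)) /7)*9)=100.80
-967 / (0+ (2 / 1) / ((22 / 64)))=-10637 / 64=-166.20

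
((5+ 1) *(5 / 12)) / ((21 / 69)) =115 / 14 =8.21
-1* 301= -301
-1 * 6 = -6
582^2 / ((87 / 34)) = 3838872 / 29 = 132374.90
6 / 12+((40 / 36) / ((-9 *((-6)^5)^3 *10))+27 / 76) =618880985948179 / 723614691262464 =0.86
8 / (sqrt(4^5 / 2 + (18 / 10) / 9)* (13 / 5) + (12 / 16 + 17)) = -284000 / 6294819 + 8320* sqrt(12805) / 6294819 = 0.10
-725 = -725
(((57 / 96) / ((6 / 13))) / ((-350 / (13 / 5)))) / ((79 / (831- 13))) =-1313299 / 13272000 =-0.10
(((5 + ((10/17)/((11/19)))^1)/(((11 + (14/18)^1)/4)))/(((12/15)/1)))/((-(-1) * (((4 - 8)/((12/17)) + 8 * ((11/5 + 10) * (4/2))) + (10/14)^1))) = 5315625/395964272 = 0.01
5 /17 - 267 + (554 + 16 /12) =14720 /51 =288.63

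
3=3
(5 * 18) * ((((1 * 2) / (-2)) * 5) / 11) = -450 / 11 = -40.91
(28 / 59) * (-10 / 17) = -280 / 1003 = -0.28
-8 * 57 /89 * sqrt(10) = -456 * sqrt(10) /89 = -16.20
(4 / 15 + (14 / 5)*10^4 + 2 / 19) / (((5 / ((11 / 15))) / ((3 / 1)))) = 87781166 / 7125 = 12320.16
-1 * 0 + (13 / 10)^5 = 371293 / 100000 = 3.71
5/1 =5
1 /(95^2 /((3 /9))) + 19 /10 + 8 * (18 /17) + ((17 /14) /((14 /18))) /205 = 9596681263 /924692475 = 10.38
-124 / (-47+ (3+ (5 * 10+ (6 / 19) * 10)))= -1178 / 87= -13.54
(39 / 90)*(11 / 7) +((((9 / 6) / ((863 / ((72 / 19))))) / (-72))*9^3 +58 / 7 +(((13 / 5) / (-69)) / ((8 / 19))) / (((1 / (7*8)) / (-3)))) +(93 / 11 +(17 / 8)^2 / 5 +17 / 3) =38.96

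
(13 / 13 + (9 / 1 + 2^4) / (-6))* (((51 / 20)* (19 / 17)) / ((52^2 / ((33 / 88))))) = -1083 / 865280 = -0.00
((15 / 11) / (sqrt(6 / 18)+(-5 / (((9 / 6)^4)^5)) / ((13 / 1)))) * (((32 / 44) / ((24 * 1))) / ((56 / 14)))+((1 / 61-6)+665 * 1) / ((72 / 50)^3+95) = 3424409104301034945615 * sqrt(3) / 331482787992249486645932+52053184295468469261807504043800 / 7739533971834066287782370717353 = 6.74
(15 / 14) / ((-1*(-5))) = 3 / 14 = 0.21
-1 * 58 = -58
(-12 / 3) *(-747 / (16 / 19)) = 14193 / 4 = 3548.25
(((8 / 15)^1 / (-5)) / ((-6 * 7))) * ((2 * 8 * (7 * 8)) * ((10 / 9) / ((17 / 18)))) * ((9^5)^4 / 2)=1383272158897143899136 / 85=16273790104672281166.31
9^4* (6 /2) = 19683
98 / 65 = 1.51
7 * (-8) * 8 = -448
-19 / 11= -1.73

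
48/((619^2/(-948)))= -45504/383161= -0.12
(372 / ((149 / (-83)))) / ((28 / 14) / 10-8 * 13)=51460 / 25777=2.00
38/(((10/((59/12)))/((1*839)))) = 940519/60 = 15675.32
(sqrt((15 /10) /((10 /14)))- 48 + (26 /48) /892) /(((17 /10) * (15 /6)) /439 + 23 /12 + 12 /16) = -19613203 /1093592 + 2634 * sqrt(210) /70495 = -17.39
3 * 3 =9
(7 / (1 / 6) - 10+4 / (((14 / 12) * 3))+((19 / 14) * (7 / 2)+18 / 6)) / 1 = 1145 / 28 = 40.89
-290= -290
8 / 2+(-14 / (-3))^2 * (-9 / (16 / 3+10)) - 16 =-570 / 23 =-24.78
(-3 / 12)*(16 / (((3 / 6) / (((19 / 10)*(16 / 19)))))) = -64 / 5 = -12.80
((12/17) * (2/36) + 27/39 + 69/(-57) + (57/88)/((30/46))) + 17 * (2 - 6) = -374052311/5542680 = -67.49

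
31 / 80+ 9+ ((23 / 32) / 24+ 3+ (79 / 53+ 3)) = 3441119 / 203520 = 16.91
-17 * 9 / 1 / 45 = -17 / 5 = -3.40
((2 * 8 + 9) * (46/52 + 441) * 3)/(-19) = -861675/494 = -1744.28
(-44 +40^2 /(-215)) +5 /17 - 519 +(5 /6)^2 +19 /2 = -14735731 /26316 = -559.95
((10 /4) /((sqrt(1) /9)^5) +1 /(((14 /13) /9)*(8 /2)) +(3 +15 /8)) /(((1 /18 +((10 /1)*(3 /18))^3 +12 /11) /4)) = 102234.80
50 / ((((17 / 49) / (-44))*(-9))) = 107800 / 153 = 704.58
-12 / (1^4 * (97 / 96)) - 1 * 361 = -372.88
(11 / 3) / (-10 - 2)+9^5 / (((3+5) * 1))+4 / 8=531455 / 72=7381.32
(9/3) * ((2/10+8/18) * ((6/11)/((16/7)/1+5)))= 0.14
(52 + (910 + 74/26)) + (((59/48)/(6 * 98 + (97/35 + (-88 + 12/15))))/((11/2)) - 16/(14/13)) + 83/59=4753547963797/4996391400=951.40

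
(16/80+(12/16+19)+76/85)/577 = 7087/196180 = 0.04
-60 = -60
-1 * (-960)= 960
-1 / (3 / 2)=-0.67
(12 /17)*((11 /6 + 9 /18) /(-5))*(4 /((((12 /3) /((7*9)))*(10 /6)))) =-5292 /425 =-12.45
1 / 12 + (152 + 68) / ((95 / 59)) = 31171 / 228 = 136.71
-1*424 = -424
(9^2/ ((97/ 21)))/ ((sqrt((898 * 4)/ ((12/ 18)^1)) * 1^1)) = 567 * sqrt(1347)/ 87106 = 0.24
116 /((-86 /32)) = -1856 /43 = -43.16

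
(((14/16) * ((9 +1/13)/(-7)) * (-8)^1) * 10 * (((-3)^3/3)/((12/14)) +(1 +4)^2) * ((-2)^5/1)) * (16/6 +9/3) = -9307840/39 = -238662.56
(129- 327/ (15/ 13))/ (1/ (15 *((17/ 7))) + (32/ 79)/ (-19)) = -59097372/ 2347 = -25179.96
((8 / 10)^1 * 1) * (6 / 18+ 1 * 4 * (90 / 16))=274 / 15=18.27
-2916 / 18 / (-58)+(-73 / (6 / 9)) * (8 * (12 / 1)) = -304767 / 29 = -10509.21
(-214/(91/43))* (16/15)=-147232/1365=-107.86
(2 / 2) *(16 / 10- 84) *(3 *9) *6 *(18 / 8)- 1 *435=-152349 / 5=-30469.80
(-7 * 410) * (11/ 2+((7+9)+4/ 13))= -813645/ 13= -62588.08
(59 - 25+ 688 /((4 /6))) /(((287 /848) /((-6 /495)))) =-44096 /1155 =-38.18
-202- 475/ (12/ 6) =-879/ 2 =-439.50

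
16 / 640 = 1 / 40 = 0.02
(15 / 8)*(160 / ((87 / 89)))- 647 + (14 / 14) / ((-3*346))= -10237823 / 30102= -340.10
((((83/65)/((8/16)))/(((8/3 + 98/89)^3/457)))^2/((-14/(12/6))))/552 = -173754034833752019861003/1410166746654684628355200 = -0.12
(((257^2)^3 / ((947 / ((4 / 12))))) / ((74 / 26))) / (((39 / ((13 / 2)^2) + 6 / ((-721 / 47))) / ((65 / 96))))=2282096820833330475065 / 50314882752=45356298097.36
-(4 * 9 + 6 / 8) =-147 / 4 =-36.75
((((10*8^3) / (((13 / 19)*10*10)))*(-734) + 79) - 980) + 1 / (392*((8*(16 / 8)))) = -22759463487 / 407680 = -55826.78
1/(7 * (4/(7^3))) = 49/4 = 12.25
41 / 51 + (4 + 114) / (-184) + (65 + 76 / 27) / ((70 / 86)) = 123378757 / 1477980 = 83.48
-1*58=-58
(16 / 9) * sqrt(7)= 4.70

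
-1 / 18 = -0.06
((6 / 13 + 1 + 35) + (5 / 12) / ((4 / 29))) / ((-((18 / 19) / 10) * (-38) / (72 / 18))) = 123185 / 2808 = 43.87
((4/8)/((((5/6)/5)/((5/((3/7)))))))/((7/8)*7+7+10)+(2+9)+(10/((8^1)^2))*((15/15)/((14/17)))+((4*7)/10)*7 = 2677293/82880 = 32.30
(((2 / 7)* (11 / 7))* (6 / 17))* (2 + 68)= 1320 / 119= 11.09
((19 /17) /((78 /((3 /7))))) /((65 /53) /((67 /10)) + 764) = 67469 /8395921716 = 0.00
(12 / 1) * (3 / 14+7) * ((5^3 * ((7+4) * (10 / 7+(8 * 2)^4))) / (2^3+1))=127421145500 / 147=866810513.61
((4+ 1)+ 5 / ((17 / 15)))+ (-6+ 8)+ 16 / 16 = 211 / 17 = 12.41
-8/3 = -2.67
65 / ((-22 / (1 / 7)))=-65 / 154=-0.42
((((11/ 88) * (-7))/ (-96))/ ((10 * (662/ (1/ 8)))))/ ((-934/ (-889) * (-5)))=-6223/ 189944217600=-0.00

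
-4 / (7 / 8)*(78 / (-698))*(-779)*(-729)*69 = 48902229792 / 2443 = 20017286.04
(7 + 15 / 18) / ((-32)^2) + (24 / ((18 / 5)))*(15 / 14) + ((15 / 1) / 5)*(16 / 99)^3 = 33213729275 / 4636735488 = 7.16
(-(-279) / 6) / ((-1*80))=-93 / 160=-0.58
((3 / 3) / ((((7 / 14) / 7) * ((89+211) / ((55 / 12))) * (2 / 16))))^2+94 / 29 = 362291 / 58725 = 6.17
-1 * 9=-9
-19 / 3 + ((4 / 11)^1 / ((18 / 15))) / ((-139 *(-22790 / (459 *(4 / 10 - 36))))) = -331117847 / 52268865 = -6.33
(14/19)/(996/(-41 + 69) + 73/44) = 4312/217873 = 0.02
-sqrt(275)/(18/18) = -5 *sqrt(11) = -16.58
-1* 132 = -132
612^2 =374544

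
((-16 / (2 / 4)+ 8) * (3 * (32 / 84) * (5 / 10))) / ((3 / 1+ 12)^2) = -32 / 525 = -0.06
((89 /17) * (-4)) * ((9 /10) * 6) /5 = -9612 /425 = -22.62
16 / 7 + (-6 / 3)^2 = 44 / 7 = 6.29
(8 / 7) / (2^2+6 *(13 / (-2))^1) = -8 / 245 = -0.03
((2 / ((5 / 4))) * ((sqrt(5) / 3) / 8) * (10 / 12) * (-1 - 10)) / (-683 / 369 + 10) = -451 * sqrt(5) / 6014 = -0.17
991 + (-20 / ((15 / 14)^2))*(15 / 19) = 55703 / 57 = 977.25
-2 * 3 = -6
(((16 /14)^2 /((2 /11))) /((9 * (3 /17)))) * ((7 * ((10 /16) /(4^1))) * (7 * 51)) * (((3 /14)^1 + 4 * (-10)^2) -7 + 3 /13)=379397755 /546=694867.68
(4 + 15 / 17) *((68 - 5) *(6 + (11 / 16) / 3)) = 521157 / 272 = 1916.02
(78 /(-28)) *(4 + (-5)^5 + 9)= 60684 /7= 8669.14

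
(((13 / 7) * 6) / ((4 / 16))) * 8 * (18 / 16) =2808 / 7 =401.14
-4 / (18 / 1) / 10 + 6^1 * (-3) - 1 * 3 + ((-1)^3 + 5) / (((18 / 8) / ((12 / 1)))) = 0.31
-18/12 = -3/2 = -1.50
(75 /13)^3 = 421875 /2197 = 192.02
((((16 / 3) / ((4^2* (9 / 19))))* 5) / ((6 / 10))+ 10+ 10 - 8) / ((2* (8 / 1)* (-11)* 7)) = -1447 / 99792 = -0.01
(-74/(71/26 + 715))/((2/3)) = -2886/18661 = -0.15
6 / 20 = 3 / 10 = 0.30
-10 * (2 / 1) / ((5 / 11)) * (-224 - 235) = 20196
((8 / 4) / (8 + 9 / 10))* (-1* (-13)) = 260 / 89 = 2.92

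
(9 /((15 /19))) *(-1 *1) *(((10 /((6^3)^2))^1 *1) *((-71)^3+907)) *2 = 1744.62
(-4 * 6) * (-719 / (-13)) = -17256 / 13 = -1327.38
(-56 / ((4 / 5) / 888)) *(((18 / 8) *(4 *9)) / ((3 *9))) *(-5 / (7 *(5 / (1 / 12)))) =2220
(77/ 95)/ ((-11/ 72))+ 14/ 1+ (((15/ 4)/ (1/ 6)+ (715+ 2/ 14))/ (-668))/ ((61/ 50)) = 211078311/ 27097420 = 7.79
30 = 30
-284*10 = -2840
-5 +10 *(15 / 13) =6.54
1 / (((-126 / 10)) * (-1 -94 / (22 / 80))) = 55 / 237573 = 0.00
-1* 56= -56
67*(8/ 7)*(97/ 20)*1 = 12998/ 35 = 371.37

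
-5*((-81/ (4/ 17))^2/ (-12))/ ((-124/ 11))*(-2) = 34762365/ 3968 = 8760.68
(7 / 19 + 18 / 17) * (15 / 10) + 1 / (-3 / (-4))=6733 / 1938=3.47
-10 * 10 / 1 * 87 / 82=-4350 / 41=-106.10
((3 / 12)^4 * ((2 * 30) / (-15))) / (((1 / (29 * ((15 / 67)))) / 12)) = -1305 / 1072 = -1.22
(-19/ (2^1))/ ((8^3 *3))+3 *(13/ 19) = 119447/ 58368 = 2.05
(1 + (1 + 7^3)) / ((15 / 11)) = 253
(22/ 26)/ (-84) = -11/ 1092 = -0.01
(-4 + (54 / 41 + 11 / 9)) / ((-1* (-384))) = -539 / 141696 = -0.00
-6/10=-0.60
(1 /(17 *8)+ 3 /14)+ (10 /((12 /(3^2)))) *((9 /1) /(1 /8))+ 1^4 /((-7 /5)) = 73373 /136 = 539.51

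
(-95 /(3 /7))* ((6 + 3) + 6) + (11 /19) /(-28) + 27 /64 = -28298985 /8512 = -3324.60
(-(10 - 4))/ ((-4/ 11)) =33/ 2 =16.50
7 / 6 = 1.17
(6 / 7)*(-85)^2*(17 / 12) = 122825 / 14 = 8773.21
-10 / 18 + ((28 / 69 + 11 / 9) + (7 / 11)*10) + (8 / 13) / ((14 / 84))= 109804 / 9867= 11.13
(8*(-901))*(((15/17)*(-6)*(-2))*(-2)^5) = 2442240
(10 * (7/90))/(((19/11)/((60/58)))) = 770/1653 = 0.47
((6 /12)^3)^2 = 1 /64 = 0.02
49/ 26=1.88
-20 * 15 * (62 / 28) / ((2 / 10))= -23250 / 7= -3321.43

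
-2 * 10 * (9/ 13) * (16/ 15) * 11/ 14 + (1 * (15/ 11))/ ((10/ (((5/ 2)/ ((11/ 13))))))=-493359/ 44044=-11.20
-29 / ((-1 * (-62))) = -29 / 62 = -0.47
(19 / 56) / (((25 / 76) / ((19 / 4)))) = 6859 / 1400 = 4.90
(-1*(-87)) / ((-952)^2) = 0.00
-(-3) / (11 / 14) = 42 / 11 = 3.82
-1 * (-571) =571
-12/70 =-6/35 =-0.17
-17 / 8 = -2.12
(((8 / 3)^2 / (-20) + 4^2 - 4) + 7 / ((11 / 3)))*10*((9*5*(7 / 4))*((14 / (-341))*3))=-4931115 / 3751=-1314.61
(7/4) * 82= 287/2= 143.50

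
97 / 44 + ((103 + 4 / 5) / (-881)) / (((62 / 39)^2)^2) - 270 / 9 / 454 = 344564958717317 / 162529130919760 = 2.12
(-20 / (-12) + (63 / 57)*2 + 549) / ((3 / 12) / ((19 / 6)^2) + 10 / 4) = 1197532 / 5469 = 218.97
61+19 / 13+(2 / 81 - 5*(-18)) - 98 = 57374 / 1053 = 54.49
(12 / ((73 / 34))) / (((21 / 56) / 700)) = 761600 / 73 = 10432.88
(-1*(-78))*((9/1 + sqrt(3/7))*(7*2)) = 156*sqrt(21) + 9828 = 10542.88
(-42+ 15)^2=729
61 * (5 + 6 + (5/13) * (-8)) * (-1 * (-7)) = 43981/13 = 3383.15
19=19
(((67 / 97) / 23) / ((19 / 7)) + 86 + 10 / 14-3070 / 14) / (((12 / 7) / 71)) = -2792693339 / 508668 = -5490.21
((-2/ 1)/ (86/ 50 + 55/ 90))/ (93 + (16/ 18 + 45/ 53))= -42930/ 4740431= -0.01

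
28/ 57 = 0.49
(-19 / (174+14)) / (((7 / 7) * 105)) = -19 / 19740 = -0.00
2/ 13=0.15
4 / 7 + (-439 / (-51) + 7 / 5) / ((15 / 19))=354716 / 26775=13.25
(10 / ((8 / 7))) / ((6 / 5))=175 / 24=7.29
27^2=729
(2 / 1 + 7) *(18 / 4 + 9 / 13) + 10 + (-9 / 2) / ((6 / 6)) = 52.23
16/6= 8/3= 2.67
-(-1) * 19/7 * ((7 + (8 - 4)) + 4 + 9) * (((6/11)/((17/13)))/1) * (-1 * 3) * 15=-1600560/1309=-1222.73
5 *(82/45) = 82/9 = 9.11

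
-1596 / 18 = -266 / 3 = -88.67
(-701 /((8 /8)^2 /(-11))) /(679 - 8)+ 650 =40351 /61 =661.49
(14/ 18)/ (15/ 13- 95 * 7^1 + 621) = -91/ 5013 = -0.02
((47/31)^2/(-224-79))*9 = -6627/97061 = -0.07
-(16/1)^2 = -256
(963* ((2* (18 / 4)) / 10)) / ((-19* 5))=-8667 / 950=-9.12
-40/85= -8/17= -0.47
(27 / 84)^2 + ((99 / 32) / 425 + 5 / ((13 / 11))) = 37610113 / 8663200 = 4.34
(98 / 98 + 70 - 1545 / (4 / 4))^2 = 2172676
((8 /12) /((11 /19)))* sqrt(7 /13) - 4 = -4 + 38* sqrt(91) /429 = -3.16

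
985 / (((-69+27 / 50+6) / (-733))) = 36100250 / 3123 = 11559.48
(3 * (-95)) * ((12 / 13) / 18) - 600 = -614.62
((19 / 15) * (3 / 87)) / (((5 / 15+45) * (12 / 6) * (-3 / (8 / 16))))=-19 / 236640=-0.00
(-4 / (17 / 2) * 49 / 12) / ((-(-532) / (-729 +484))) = 1715 / 1938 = 0.88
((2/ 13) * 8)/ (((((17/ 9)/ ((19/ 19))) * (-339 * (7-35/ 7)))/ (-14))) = 336/ 24973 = 0.01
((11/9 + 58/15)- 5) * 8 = 32/45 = 0.71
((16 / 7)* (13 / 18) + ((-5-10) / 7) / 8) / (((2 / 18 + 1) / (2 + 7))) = 11.20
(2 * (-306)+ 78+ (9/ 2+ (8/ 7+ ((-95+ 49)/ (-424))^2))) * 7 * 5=-831108405/ 44944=-18492.09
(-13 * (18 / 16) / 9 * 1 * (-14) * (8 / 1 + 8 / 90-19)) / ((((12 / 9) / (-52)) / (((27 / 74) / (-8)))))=-5227677 / 11840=-441.53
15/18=5/6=0.83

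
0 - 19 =-19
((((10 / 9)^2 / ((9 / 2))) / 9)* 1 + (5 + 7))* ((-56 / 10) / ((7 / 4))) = -1262912 / 32805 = -38.50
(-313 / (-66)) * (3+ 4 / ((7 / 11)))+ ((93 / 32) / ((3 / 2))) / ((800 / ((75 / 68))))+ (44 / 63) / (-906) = 481332037765 / 10929752064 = 44.04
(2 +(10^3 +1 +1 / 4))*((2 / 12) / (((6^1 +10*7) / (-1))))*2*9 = -12039 / 304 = -39.60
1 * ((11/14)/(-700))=-11/9800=-0.00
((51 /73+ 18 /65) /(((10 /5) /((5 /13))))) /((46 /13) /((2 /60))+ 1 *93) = 1543 /1637974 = 0.00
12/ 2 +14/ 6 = 25/ 3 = 8.33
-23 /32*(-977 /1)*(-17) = -382007 /32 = -11937.72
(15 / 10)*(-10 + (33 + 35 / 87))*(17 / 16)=37.30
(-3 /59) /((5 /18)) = -54 /295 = -0.18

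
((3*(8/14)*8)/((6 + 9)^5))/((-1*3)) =-32/5315625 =-0.00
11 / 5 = 2.20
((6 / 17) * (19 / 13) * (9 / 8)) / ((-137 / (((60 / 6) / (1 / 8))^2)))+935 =27488195 / 30277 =907.89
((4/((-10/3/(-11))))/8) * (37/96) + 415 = 415.64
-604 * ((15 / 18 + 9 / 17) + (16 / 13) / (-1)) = -52850 / 663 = -79.71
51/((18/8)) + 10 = 32.67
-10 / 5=-2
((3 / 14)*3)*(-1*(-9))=5.79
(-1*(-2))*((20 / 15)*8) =64 / 3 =21.33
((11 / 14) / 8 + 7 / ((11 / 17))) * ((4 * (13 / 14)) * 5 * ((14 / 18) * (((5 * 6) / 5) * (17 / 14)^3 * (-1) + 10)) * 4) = -296931505 / 633864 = -468.45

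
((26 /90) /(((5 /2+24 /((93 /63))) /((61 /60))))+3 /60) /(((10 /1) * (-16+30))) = 29453 /62802000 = 0.00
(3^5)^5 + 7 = 847288609450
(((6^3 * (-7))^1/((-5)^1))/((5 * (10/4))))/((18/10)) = 336/25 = 13.44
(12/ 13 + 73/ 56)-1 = 893/ 728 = 1.23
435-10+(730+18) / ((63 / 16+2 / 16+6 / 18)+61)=1369979 / 3139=436.44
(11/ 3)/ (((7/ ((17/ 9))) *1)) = 187/ 189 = 0.99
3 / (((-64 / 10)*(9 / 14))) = -35 / 48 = -0.73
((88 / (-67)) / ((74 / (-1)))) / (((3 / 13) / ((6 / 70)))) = 572 / 86765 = 0.01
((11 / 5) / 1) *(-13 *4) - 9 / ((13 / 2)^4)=-114.41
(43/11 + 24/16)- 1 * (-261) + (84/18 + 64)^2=986341/198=4981.52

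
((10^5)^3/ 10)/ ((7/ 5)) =71428571428571.43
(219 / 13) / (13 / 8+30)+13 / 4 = 49765 / 13156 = 3.78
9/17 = 0.53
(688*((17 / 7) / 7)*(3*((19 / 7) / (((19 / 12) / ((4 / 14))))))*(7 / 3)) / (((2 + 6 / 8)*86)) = 13056 / 3773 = 3.46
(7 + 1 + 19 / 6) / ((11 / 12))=134 / 11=12.18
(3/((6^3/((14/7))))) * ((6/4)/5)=1/120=0.01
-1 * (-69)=69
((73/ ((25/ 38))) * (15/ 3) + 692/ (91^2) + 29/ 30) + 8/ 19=2625695027/ 4720170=556.27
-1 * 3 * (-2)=6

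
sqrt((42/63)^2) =2/3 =0.67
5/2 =2.50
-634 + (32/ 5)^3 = -46482/ 125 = -371.86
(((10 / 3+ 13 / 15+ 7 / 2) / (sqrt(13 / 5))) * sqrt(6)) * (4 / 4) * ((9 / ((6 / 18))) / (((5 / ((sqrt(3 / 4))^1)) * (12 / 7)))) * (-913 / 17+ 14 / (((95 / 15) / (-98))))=-1270753407 * sqrt(130) / 1679600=-8626.35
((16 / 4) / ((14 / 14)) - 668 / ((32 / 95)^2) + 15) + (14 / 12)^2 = -5867.04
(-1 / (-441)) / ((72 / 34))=0.00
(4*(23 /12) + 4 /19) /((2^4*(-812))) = -449 /740544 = -0.00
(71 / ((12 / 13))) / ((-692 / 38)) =-17537 / 4152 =-4.22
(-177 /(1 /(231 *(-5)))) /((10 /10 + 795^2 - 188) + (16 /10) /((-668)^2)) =19004959050 /58737766607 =0.32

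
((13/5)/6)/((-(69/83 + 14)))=-1079/36930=-0.03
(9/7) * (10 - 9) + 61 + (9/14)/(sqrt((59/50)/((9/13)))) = 62.78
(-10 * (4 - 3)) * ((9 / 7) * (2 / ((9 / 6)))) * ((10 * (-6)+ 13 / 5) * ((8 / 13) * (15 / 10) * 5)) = 59040 / 13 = 4541.54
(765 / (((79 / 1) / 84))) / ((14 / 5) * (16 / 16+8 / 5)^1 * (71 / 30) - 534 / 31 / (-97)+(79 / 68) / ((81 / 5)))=133038731070000 / 2858721997363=46.54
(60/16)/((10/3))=9/8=1.12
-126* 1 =-126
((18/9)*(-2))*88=-352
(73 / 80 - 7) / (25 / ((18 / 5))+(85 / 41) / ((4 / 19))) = -179703 / 495700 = -0.36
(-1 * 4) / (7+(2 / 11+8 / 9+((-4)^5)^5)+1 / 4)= 1584 / 445856363109675809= 0.00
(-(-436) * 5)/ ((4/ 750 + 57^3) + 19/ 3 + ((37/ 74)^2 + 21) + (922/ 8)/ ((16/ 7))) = 480000/ 40793617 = 0.01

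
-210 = -210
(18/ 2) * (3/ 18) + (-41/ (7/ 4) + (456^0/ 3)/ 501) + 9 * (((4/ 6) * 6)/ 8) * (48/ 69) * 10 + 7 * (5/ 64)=153681533/ 15486912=9.92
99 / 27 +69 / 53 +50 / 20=2375 / 318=7.47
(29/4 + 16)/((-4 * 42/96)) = -13.29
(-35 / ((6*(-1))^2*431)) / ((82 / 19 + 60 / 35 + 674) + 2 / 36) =-0.00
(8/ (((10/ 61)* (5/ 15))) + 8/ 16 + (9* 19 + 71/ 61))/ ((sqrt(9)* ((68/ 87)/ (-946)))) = -2669725993/ 20740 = -128723.53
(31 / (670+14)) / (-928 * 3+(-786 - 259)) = -31 / 2619036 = -0.00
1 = 1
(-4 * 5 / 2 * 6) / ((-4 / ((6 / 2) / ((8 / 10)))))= 225 / 4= 56.25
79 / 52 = 1.52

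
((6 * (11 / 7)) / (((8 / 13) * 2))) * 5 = 2145 / 56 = 38.30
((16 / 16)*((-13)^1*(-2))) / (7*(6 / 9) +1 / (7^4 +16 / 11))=687102 / 123337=5.57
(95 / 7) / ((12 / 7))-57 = -589 / 12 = -49.08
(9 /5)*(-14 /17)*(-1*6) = 756 /85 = 8.89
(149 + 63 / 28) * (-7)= -4235 / 4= -1058.75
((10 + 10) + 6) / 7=26 / 7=3.71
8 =8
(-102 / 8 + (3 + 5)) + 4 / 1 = -3 / 4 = -0.75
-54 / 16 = -27 / 8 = -3.38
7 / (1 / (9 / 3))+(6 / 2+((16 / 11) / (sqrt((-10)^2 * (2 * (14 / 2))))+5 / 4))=4 * sqrt(14) / 385+101 / 4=25.29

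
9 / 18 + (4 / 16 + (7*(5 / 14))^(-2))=91 / 100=0.91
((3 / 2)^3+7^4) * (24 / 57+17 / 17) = 519345 / 152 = 3416.74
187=187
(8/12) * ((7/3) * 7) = 98/9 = 10.89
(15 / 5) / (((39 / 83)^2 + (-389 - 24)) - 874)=-0.00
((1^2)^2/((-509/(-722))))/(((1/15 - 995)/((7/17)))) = -5415/9224098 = -0.00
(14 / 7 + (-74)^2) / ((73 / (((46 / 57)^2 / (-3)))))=-16.29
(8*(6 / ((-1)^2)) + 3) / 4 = 51 / 4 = 12.75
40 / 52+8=114 / 13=8.77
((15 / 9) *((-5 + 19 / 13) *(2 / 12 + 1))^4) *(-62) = -208288454710 / 6940323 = -30011.35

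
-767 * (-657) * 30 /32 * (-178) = -672731865 /8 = -84091483.12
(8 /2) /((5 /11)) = 44 /5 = 8.80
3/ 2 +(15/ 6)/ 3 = 7/ 3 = 2.33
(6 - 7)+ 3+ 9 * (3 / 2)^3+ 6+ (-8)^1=243 / 8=30.38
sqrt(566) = 23.79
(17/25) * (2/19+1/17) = 53/475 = 0.11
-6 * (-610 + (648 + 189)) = -1362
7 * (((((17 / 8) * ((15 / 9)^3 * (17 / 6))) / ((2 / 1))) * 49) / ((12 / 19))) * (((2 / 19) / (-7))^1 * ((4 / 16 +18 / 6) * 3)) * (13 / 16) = -299151125 / 331776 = -901.67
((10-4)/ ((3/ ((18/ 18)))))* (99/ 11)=18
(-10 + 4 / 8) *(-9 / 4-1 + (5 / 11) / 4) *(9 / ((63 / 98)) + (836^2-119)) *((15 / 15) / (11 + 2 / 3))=2748345003 / 1540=1784639.61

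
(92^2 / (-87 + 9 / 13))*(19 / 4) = -261326 / 561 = -465.82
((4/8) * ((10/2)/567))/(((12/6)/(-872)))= -1090/567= -1.92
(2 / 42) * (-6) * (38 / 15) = -76 / 105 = -0.72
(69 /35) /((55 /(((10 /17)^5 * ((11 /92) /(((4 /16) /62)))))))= 744000 /9938999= 0.07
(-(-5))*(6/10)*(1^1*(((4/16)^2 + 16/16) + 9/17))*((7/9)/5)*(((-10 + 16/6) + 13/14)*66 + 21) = -304399/1020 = -298.43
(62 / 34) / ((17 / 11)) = 341 / 289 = 1.18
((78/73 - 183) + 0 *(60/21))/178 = -13281/12994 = -1.02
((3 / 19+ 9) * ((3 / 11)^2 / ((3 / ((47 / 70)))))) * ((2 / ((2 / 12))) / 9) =16356 / 80465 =0.20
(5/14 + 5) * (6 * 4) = 900/7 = 128.57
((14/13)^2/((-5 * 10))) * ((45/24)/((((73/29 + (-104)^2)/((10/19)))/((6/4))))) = -4263/1343212676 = -0.00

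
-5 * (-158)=790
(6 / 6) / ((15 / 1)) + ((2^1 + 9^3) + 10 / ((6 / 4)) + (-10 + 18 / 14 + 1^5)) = 76652 / 105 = 730.02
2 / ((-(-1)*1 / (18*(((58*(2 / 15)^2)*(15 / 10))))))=1392 / 25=55.68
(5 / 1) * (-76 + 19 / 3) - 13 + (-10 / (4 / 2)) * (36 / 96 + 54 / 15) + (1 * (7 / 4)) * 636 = 17563 / 24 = 731.79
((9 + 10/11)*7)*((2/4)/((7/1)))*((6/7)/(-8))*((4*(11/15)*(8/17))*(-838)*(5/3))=365368/357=1023.44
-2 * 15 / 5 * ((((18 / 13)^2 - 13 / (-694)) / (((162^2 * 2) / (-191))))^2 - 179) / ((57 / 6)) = 6783679328885493260567 / 60004628948912551488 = 113.05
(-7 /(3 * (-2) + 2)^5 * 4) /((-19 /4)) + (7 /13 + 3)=55845 /15808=3.53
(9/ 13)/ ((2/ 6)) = 27/ 13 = 2.08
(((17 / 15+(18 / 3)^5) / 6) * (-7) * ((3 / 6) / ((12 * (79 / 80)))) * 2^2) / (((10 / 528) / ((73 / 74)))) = -10491663952 / 131535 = -79763.29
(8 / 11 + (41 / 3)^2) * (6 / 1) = 37126 / 33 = 1125.03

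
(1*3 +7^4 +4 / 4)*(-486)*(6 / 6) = -1168830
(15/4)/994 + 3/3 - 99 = -389633/3976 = -98.00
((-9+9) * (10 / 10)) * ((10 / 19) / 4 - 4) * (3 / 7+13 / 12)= 0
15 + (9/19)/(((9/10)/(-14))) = 145/19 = 7.63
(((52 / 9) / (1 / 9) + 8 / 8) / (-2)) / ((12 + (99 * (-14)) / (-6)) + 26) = -0.10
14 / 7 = 2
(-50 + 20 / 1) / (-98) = 15 / 49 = 0.31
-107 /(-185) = 107 /185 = 0.58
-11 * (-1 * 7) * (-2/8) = -77/4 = -19.25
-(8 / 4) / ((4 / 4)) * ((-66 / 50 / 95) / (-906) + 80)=-57380011 / 358625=-160.00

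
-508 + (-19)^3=-7367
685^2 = 469225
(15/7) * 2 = 30/7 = 4.29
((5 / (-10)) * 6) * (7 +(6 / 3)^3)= -45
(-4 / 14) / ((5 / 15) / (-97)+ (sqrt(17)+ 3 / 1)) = 507504 / 4754351 - 169362 * sqrt(17) / 4754351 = -0.04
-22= -22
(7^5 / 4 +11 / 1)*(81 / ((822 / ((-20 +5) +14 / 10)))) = -56457 / 10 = -5645.70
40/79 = 0.51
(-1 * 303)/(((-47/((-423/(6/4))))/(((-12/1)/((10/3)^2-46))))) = -98172/157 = -625.30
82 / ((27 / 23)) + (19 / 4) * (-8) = 860 / 27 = 31.85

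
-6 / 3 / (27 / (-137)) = 274 / 27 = 10.15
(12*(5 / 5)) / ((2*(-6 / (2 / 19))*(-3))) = 2 / 57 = 0.04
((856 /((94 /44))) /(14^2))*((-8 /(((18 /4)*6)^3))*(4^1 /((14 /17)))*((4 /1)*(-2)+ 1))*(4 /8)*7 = 640288 /6475707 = 0.10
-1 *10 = -10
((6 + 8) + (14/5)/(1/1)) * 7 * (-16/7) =-1344/5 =-268.80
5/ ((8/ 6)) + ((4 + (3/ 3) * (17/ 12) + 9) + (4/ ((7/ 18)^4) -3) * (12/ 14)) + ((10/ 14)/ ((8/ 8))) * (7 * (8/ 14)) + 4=172.36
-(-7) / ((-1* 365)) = -7 / 365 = -0.02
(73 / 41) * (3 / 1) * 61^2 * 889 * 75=54333390825 / 41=1325204654.27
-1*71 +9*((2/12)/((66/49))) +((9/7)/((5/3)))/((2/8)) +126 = 91167/1540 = 59.20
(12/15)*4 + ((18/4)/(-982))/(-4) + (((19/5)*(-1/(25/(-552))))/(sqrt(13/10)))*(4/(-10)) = 125741/39280 - 20976*sqrt(130)/8125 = -26.23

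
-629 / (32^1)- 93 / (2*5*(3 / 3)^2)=-28.96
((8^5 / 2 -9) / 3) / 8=16375 / 24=682.29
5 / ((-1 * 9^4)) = -5 / 6561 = -0.00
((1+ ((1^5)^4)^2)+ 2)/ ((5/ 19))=76/ 5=15.20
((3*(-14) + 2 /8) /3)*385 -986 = -76127 /12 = -6343.92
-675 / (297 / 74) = -1850 / 11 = -168.18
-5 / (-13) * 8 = 40 / 13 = 3.08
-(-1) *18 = 18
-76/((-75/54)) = 1368/25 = 54.72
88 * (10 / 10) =88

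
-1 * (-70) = 70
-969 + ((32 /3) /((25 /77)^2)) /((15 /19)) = -23648293 /28125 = -840.83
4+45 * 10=454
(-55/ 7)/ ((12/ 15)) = -275/ 28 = -9.82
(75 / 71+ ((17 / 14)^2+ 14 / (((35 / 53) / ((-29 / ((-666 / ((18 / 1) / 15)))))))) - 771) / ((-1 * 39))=29633119391 / 1506059100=19.68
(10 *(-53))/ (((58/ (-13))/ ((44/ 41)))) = 151580/ 1189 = 127.49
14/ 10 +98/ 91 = 161/ 65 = 2.48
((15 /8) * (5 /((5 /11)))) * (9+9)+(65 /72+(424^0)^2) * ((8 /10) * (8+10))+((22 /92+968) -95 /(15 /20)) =1240.22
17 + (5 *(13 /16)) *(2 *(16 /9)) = 283 /9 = 31.44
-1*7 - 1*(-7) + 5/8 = 5/8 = 0.62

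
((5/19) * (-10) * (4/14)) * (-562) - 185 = 31595/133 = 237.56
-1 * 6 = -6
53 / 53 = 1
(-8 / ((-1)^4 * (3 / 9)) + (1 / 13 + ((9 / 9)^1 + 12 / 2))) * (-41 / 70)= 902 / 91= 9.91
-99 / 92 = -1.08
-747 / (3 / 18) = -4482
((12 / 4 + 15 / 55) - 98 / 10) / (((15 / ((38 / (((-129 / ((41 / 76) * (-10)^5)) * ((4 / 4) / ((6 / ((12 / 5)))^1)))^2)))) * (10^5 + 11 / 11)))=-188587187500000 / 1043401133907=-180.74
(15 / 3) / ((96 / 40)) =25 / 12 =2.08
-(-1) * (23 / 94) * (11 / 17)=253 / 1598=0.16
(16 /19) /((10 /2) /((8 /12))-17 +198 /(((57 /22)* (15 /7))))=160 /4971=0.03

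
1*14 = 14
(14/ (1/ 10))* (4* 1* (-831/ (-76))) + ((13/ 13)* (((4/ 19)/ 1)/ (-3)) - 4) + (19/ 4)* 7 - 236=1348925/ 228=5916.34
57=57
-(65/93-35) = 3190/93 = 34.30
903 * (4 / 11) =3612 / 11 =328.36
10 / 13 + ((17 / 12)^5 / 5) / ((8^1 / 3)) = 51635741 / 43130880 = 1.20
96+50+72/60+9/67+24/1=57397/335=171.33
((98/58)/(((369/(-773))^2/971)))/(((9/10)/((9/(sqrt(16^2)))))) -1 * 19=141548963767/31589352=4480.91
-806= -806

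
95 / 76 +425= 1705 / 4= 426.25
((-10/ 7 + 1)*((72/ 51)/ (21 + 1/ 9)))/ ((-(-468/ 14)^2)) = 7/ 272935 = 0.00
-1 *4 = -4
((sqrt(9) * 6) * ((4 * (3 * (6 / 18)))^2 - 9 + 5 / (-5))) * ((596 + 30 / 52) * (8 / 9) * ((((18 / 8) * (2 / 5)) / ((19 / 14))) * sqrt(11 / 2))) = 23452632 * sqrt(22) / 1235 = 89070.93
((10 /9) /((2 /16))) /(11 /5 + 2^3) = 400 /459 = 0.87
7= 7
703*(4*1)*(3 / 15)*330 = 185592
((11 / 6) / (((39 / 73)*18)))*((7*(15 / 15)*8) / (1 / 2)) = 22484 / 1053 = 21.35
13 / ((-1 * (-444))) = 13 / 444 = 0.03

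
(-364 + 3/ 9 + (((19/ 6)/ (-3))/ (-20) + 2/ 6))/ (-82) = 130781/ 29520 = 4.43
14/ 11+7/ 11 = 21/ 11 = 1.91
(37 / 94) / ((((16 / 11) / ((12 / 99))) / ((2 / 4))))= 37 / 2256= 0.02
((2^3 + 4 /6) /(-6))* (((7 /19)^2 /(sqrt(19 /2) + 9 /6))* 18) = 7644 /10469- 2548* sqrt(38) /10469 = -0.77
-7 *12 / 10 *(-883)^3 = 28915546254 / 5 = 5783109250.80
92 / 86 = 46 / 43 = 1.07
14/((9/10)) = 140/9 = 15.56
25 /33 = 0.76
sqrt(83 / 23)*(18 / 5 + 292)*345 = 4434*sqrt(1909) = 193730.79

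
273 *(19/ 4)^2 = 98553/ 16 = 6159.56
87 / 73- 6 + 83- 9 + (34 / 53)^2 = 69.60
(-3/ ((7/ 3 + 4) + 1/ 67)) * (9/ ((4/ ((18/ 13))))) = -48843/ 33176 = -1.47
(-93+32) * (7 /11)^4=-146461 /14641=-10.00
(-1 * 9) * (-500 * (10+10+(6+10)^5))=4718682000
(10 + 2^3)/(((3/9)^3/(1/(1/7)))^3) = 121522842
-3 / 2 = -1.50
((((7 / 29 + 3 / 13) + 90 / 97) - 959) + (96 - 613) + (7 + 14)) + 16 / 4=-53010423 / 36569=-1449.60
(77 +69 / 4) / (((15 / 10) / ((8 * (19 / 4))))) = 7163 / 3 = 2387.67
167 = 167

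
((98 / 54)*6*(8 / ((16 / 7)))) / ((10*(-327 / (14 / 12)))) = -2401 / 176580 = -0.01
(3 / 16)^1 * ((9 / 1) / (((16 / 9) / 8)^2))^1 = 2187 / 64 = 34.17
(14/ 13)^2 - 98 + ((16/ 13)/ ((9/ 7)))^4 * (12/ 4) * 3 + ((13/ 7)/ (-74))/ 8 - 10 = -8566603758677/ 86282095536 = -99.29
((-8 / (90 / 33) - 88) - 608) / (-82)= 5242 / 615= 8.52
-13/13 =-1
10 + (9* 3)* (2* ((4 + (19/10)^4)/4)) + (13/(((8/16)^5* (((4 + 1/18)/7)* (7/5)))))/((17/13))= 15689545747/24820000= 632.13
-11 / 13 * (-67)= 737 / 13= 56.69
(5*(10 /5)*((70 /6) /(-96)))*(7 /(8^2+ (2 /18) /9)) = -2205 /16592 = -0.13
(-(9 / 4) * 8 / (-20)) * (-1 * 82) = -369 / 5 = -73.80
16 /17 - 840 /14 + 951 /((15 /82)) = 436878 /85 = 5139.74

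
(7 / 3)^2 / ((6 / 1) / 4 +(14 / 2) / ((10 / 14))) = 490 / 1017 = 0.48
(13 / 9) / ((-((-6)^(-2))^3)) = -67392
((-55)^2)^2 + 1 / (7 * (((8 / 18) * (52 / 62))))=9150625.38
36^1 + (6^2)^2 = 1332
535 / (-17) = -535 / 17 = -31.47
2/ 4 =1/ 2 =0.50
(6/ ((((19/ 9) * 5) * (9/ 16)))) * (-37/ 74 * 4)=-192/ 95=-2.02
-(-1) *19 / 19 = 1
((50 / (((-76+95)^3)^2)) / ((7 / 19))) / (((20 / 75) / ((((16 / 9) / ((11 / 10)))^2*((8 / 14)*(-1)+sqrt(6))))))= -6400000 / 396381356217+1600000*sqrt(6) / 56625908031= 0.00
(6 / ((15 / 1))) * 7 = 14 / 5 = 2.80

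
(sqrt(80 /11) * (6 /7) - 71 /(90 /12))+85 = 24 * sqrt(55) /77+1133 /15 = 77.84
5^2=25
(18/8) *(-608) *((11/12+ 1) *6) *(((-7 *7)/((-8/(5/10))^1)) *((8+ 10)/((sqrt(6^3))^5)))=-21413 *sqrt(6)/41472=-1.26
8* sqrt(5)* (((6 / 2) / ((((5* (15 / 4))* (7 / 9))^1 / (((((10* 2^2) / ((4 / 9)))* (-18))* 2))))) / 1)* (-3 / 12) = 46656* sqrt(5) / 35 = 2980.74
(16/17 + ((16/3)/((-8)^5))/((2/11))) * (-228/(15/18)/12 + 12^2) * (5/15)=19838521/522240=37.99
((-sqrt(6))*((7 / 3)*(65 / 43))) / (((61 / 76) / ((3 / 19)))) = -1820*sqrt(6) / 2623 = -1.70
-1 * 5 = -5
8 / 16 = 1 / 2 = 0.50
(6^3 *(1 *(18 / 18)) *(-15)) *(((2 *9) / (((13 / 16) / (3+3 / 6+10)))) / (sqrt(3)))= -4199040 *sqrt(3) / 13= -559457.74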